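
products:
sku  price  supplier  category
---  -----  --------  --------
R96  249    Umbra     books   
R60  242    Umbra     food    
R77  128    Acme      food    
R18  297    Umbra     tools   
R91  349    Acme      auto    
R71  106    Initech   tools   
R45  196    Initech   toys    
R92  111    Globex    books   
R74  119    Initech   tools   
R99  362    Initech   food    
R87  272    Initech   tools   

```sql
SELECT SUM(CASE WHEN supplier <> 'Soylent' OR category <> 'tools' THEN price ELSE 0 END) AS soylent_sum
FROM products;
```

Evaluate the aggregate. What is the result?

sku=R96: ✓ → 249
sku=R60: ✓ → 242
sku=R77: ✓ → 128
sku=R18: ✓ → 297
sku=R91: ✓ → 349
sku=R71: ✓ → 106
sku=R45: ✓ → 196
sku=R92: ✓ → 111
sku=R74: ✓ → 119
sku=R99: ✓ → 362
sku=R87: ✓ → 272
soylent_sum = 249 + 242 + 128 + 297 + 349 + 106 + 196 + 111 + 119 + 362 + 272 = 2431

2431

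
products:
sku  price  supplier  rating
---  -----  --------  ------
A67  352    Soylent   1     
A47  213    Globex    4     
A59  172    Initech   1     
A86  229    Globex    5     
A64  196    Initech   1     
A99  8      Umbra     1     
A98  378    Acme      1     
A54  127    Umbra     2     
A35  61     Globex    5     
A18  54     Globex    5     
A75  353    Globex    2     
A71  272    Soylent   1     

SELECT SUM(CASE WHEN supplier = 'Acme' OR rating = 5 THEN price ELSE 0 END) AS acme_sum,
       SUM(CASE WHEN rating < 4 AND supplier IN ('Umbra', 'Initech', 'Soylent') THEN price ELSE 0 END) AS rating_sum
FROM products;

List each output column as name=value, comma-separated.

[acme_sum: supplier = 'Acme' OR rating = 5]
sku=A67: ✗
sku=A47: ✗
sku=A59: ✗
sku=A86: ✓ → 229
sku=A64: ✗
sku=A99: ✗
sku=A98: ✓ → 378
sku=A54: ✗
sku=A35: ✓ → 61
sku=A18: ✓ → 54
sku=A75: ✗
sku=A71: ✗
acme_sum = 229 + 378 + 61 + 54 = 722
—
[rating_sum: rating < 4 AND supplier IN ('Umbra', 'Initech', 'Soylent')]
sku=A67: ✓ → 352
sku=A47: ✗
sku=A59: ✓ → 172
sku=A86: ✗
sku=A64: ✓ → 196
sku=A99: ✓ → 8
sku=A98: ✗
sku=A54: ✓ → 127
sku=A35: ✗
sku=A18: ✗
sku=A75: ✗
sku=A71: ✓ → 272
rating_sum = 352 + 172 + 196 + 8 + 127 + 272 = 1127

acme_sum=722, rating_sum=1127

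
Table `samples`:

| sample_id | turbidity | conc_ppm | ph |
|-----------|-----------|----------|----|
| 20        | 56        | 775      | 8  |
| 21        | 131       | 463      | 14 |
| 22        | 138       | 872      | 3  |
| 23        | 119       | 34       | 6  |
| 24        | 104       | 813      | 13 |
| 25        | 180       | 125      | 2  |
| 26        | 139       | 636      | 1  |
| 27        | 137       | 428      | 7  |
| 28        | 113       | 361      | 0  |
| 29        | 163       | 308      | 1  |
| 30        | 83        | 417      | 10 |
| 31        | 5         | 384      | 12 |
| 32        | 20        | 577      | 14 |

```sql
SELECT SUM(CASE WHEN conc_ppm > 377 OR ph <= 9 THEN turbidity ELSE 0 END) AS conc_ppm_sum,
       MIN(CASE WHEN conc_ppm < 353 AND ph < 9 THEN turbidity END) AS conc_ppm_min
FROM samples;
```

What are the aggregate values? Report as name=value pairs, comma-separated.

conc_ppm_sum=1388, conc_ppm_min=119

[conc_ppm_sum: conc_ppm > 377 OR ph <= 9]
sample_id=20: ✓ → 56
sample_id=21: ✓ → 131
sample_id=22: ✓ → 138
sample_id=23: ✓ → 119
sample_id=24: ✓ → 104
sample_id=25: ✓ → 180
sample_id=26: ✓ → 139
sample_id=27: ✓ → 137
sample_id=28: ✓ → 113
sample_id=29: ✓ → 163
sample_id=30: ✓ → 83
sample_id=31: ✓ → 5
sample_id=32: ✓ → 20
conc_ppm_sum = 56 + 131 + 138 + 119 + 104 + 180 + 139 + 137 + 113 + 163 + 83 + 5 + 20 = 1388
—
[conc_ppm_min: conc_ppm < 353 AND ph < 9]
sample_id=20: ✗
sample_id=21: ✗
sample_id=22: ✗
sample_id=23: ✓ → 119
sample_id=24: ✗
sample_id=25: ✓ → 180
sample_id=26: ✗
sample_id=27: ✗
sample_id=28: ✗
sample_id=29: ✓ → 163
sample_id=30: ✗
sample_id=31: ✗
sample_id=32: ✗
conc_ppm_min = MIN(119, 180, 163) = 119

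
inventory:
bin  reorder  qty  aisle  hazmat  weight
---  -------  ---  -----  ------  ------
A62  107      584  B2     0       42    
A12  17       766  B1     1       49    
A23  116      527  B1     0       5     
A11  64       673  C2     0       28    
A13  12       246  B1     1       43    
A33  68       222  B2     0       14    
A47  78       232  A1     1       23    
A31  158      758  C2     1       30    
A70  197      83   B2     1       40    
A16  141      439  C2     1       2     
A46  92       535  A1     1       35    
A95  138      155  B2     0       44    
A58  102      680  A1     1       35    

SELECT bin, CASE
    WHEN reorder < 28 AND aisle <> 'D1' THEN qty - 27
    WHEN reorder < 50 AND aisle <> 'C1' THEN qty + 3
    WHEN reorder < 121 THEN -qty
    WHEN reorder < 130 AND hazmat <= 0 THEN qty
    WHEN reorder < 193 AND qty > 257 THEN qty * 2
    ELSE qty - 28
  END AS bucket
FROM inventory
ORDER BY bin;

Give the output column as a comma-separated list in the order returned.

bin=A11: reorder < 121 → -673
bin=A12: reorder < 28 AND aisle <> 'D1' → 739
bin=A13: reorder < 28 AND aisle <> 'D1' → 219
bin=A16: reorder < 193 AND qty > 257 → 878
bin=A23: reorder < 121 → -527
bin=A31: reorder < 193 AND qty > 257 → 1516
bin=A33: reorder < 121 → -222
bin=A46: reorder < 121 → -535
bin=A47: reorder < 121 → -232
bin=A58: reorder < 121 → -680
bin=A62: reorder < 121 → -584
bin=A70: ELSE → 55
bin=A95: ELSE → 127

-673, 739, 219, 878, -527, 1516, -222, -535, -232, -680, -584, 55, 127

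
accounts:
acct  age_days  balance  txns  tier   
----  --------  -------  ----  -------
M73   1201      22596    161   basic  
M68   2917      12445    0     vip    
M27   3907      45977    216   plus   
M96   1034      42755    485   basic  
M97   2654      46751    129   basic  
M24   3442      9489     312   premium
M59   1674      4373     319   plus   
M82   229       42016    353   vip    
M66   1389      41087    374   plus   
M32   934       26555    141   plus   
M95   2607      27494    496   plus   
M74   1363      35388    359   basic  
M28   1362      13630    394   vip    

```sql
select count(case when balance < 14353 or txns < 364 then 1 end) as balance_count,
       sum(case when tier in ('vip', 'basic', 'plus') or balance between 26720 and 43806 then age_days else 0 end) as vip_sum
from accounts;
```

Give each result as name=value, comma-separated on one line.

balance_count=10, vip_sum=21271

[balance_count: balance < 14353 or txns < 364]
acct=M73: ✓ → 1
acct=M68: ✓ → 1
acct=M27: ✓ → 1
acct=M96: ✗
acct=M97: ✓ → 1
acct=M24: ✓ → 1
acct=M59: ✓ → 1
acct=M82: ✓ → 1
acct=M66: ✗
acct=M32: ✓ → 1
acct=M95: ✗
acct=M74: ✓ → 1
acct=M28: ✓ → 1
balance_count = COUNT(1, 1, 1, 1, 1, 1, 1, 1, 1, 1) = 10
—
[vip_sum: tier in ('vip', 'basic', 'plus') or balance between 26720 and 43806]
acct=M73: ✓ → 1201
acct=M68: ✓ → 2917
acct=M27: ✓ → 3907
acct=M96: ✓ → 1034
acct=M97: ✓ → 2654
acct=M24: ✗
acct=M59: ✓ → 1674
acct=M82: ✓ → 229
acct=M66: ✓ → 1389
acct=M32: ✓ → 934
acct=M95: ✓ → 2607
acct=M74: ✓ → 1363
acct=M28: ✓ → 1362
vip_sum = 1201 + 2917 + 3907 + 1034 + 2654 + 1674 + 229 + 1389 + 934 + 2607 + 1363 + 1362 = 21271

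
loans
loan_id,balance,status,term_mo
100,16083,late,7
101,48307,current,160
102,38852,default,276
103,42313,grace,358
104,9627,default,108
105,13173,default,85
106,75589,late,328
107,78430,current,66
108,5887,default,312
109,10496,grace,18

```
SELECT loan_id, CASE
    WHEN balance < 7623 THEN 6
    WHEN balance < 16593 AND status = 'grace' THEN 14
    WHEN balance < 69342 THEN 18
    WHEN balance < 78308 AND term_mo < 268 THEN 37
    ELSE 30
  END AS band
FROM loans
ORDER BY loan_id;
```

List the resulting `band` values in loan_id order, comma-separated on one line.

18, 18, 18, 18, 18, 18, 30, 30, 6, 14

loan_id=100: balance < 69342 → 18
loan_id=101: balance < 69342 → 18
loan_id=102: balance < 69342 → 18
loan_id=103: balance < 69342 → 18
loan_id=104: balance < 69342 → 18
loan_id=105: balance < 69342 → 18
loan_id=106: ELSE → 30
loan_id=107: ELSE → 30
loan_id=108: balance < 7623 → 6
loan_id=109: balance < 16593 AND status = 'grace' → 14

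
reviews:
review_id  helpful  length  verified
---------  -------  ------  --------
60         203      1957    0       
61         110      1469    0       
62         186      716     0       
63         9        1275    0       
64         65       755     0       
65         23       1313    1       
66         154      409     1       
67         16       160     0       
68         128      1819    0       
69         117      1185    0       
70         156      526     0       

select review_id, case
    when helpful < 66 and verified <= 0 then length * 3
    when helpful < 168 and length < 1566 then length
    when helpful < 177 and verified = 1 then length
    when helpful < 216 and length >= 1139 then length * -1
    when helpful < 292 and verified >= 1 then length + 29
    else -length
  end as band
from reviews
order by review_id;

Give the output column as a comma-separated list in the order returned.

-1957, 1469, -716, 3825, 2265, 1313, 409, 480, -1819, 1185, 526

review_id=60: helpful < 216 and length >= 1139 → -1957
review_id=61: helpful < 168 and length < 1566 → 1469
review_id=62: ELSE → -716
review_id=63: helpful < 66 and verified <= 0 → 3825
review_id=64: helpful < 66 and verified <= 0 → 2265
review_id=65: helpful < 168 and length < 1566 → 1313
review_id=66: helpful < 168 and length < 1566 → 409
review_id=67: helpful < 66 and verified <= 0 → 480
review_id=68: helpful < 216 and length >= 1139 → -1819
review_id=69: helpful < 168 and length < 1566 → 1185
review_id=70: helpful < 168 and length < 1566 → 526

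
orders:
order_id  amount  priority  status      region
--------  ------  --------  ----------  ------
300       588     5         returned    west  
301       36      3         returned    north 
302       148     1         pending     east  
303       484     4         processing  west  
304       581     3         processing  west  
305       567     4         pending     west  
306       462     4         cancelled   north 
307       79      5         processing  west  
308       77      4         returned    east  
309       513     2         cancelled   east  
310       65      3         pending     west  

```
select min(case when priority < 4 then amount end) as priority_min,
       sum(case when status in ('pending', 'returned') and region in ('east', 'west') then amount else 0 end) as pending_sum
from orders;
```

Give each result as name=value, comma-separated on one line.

priority_min=36, pending_sum=1445

[priority_min: priority < 4]
order_id=300: ✗
order_id=301: ✓ → 36
order_id=302: ✓ → 148
order_id=303: ✗
order_id=304: ✓ → 581
order_id=305: ✗
order_id=306: ✗
order_id=307: ✗
order_id=308: ✗
order_id=309: ✓ → 513
order_id=310: ✓ → 65
priority_min = MIN(36, 148, 581, 513, 65) = 36
—
[pending_sum: status in ('pending', 'returned') and region in ('east', 'west')]
order_id=300: ✓ → 588
order_id=301: ✗
order_id=302: ✓ → 148
order_id=303: ✗
order_id=304: ✗
order_id=305: ✓ → 567
order_id=306: ✗
order_id=307: ✗
order_id=308: ✓ → 77
order_id=309: ✗
order_id=310: ✓ → 65
pending_sum = 588 + 148 + 567 + 77 + 65 = 1445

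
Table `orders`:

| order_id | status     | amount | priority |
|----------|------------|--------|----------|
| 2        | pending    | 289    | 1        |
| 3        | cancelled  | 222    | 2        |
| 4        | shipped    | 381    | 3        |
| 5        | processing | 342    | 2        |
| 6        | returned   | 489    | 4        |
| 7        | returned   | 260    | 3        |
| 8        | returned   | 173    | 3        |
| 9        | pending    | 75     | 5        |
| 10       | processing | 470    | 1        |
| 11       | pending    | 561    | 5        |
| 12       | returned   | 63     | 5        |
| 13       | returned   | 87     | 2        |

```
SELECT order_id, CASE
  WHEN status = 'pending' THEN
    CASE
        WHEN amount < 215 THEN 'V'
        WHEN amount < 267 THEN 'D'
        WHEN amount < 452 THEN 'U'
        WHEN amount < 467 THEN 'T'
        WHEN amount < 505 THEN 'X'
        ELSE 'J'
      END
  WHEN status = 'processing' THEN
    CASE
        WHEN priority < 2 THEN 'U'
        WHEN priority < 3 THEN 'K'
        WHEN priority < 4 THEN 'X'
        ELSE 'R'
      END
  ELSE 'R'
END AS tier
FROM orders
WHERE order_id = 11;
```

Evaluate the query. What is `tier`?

J

order_id = 11: status=pending, amount=561, priority=5.
status='pending' → inner[ELSE] → J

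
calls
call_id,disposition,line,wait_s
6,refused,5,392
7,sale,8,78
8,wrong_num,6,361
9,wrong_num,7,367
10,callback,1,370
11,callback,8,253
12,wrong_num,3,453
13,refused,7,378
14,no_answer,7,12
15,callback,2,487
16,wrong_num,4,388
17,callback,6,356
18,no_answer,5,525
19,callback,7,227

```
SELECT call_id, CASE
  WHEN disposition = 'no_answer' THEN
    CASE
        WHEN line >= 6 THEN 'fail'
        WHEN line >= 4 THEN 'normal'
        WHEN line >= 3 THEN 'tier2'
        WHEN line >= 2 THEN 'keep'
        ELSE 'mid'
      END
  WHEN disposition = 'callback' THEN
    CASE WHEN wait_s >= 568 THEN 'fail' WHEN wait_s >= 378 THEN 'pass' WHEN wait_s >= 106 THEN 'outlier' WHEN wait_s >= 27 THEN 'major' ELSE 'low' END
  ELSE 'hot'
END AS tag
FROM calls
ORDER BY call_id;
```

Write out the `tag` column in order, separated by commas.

hot, hot, hot, hot, outlier, outlier, hot, hot, fail, pass, hot, outlier, normal, outlier

call_id=6: disposition='refused' → outer ELSE → hot
call_id=7: disposition='sale' → outer ELSE → hot
call_id=8: disposition='wrong_num' → outer ELSE → hot
call_id=9: disposition='wrong_num' → outer ELSE → hot
call_id=10: disposition='callback' → inner[wait_s >= 106] → outlier
call_id=11: disposition='callback' → inner[wait_s >= 106] → outlier
call_id=12: disposition='wrong_num' → outer ELSE → hot
call_id=13: disposition='refused' → outer ELSE → hot
call_id=14: disposition='no_answer' → inner[line >= 6] → fail
call_id=15: disposition='callback' → inner[wait_s >= 378] → pass
call_id=16: disposition='wrong_num' → outer ELSE → hot
call_id=17: disposition='callback' → inner[wait_s >= 106] → outlier
call_id=18: disposition='no_answer' → inner[line >= 4] → normal
call_id=19: disposition='callback' → inner[wait_s >= 106] → outlier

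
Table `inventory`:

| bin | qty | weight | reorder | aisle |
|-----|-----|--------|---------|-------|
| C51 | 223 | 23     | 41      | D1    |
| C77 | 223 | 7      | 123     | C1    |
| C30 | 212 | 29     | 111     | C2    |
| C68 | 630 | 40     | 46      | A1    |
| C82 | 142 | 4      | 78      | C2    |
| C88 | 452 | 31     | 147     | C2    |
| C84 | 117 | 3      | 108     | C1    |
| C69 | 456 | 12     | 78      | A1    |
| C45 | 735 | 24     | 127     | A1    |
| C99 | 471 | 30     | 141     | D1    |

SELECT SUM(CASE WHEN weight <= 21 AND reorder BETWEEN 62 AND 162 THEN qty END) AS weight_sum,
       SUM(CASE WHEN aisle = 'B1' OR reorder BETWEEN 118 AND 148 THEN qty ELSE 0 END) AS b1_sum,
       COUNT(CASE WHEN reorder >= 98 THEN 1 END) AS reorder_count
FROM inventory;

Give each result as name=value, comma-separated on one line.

[weight_sum: weight <= 21 AND reorder BETWEEN 62 AND 162]
bin=C51: ✗
bin=C77: ✓ → 223
bin=C30: ✗
bin=C68: ✗
bin=C82: ✓ → 142
bin=C88: ✗
bin=C84: ✓ → 117
bin=C69: ✓ → 456
bin=C45: ✗
bin=C99: ✗
weight_sum = 223 + 142 + 117 + 456 = 938
—
[b1_sum: aisle = 'B1' OR reorder BETWEEN 118 AND 148]
bin=C51: ✗
bin=C77: ✓ → 223
bin=C30: ✗
bin=C68: ✗
bin=C82: ✗
bin=C88: ✓ → 452
bin=C84: ✗
bin=C69: ✗
bin=C45: ✓ → 735
bin=C99: ✓ → 471
b1_sum = 223 + 452 + 735 + 471 = 1881
—
[reorder_count: reorder >= 98]
bin=C51: ✗
bin=C77: ✓ → 1
bin=C30: ✓ → 1
bin=C68: ✗
bin=C82: ✗
bin=C88: ✓ → 1
bin=C84: ✓ → 1
bin=C69: ✗
bin=C45: ✓ → 1
bin=C99: ✓ → 1
reorder_count = COUNT(1, 1, 1, 1, 1, 1) = 6

weight_sum=938, b1_sum=1881, reorder_count=6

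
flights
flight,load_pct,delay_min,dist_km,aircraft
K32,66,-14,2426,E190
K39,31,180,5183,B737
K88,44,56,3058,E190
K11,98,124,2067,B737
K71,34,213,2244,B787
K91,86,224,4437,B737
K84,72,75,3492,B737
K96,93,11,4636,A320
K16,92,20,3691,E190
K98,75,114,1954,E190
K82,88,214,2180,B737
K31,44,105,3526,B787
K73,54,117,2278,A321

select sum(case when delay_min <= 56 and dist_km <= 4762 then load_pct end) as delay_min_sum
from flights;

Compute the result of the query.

295

flight=K32: ✓ → 66
flight=K39: ✗
flight=K88: ✓ → 44
flight=K11: ✗
flight=K71: ✗
flight=K91: ✗
flight=K84: ✗
flight=K96: ✓ → 93
flight=K16: ✓ → 92
flight=K98: ✗
flight=K82: ✗
flight=K31: ✗
flight=K73: ✗
delay_min_sum = 66 + 44 + 93 + 92 = 295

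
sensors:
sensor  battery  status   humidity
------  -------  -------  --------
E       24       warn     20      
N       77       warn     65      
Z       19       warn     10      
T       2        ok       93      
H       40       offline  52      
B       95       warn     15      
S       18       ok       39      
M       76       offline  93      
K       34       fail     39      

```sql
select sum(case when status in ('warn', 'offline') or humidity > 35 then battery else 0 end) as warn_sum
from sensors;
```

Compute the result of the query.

sensor=E: ✓ → 24
sensor=N: ✓ → 77
sensor=Z: ✓ → 19
sensor=T: ✓ → 2
sensor=H: ✓ → 40
sensor=B: ✓ → 95
sensor=S: ✓ → 18
sensor=M: ✓ → 76
sensor=K: ✓ → 34
warn_sum = 24 + 77 + 19 + 2 + 40 + 95 + 18 + 76 + 34 = 385

385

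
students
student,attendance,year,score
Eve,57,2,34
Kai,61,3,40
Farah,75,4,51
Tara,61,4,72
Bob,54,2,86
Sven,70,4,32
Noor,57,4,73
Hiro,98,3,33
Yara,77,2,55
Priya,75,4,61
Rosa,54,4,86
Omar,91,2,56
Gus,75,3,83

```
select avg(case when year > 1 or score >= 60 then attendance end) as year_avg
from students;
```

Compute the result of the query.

69.6153846154

student=Eve: ✓ → 57
student=Kai: ✓ → 61
student=Farah: ✓ → 75
student=Tara: ✓ → 61
student=Bob: ✓ → 54
student=Sven: ✓ → 70
student=Noor: ✓ → 57
student=Hiro: ✓ → 98
student=Yara: ✓ → 77
student=Priya: ✓ → 75
student=Rosa: ✓ → 54
student=Omar: ✓ → 91
student=Gus: ✓ → 75
year_avg = (57 + 61 + 75 + 61 + 54 + 70 + 57 + 98 + 77 + 75 + 54 + 91 + 75) / 13 = 69.6153846154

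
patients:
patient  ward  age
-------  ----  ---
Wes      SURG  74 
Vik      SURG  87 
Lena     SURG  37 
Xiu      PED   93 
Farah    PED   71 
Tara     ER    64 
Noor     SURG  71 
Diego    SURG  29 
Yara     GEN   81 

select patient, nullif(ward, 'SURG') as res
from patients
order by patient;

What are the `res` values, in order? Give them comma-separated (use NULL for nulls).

patient=Diego: ward=SURG vs SURG: equal → NULL
patient=Farah: ward=PED vs SURG: differ → PED
patient=Lena: ward=SURG vs SURG: equal → NULL
patient=Noor: ward=SURG vs SURG: equal → NULL
patient=Tara: ward=ER vs SURG: differ → ER
patient=Vik: ward=SURG vs SURG: equal → NULL
patient=Wes: ward=SURG vs SURG: equal → NULL
patient=Xiu: ward=PED vs SURG: differ → PED
patient=Yara: ward=GEN vs SURG: differ → GEN

NULL, PED, NULL, NULL, ER, NULL, NULL, PED, GEN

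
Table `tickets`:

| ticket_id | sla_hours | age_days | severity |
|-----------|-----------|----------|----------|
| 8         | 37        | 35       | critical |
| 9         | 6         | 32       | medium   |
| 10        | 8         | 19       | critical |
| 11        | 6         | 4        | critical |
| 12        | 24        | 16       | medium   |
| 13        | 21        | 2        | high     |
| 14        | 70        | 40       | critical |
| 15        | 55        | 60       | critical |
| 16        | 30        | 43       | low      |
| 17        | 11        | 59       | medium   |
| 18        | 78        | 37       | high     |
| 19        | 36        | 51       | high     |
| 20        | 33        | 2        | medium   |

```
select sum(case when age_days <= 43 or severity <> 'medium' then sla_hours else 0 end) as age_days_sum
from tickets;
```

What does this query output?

ticket_id=8: ✓ → 37
ticket_id=9: ✓ → 6
ticket_id=10: ✓ → 8
ticket_id=11: ✓ → 6
ticket_id=12: ✓ → 24
ticket_id=13: ✓ → 21
ticket_id=14: ✓ → 70
ticket_id=15: ✓ → 55
ticket_id=16: ✓ → 30
ticket_id=17: ✗
ticket_id=18: ✓ → 78
ticket_id=19: ✓ → 36
ticket_id=20: ✓ → 33
age_days_sum = 37 + 6 + 8 + 6 + 24 + 21 + 70 + 55 + 30 + 78 + 36 + 33 = 404

404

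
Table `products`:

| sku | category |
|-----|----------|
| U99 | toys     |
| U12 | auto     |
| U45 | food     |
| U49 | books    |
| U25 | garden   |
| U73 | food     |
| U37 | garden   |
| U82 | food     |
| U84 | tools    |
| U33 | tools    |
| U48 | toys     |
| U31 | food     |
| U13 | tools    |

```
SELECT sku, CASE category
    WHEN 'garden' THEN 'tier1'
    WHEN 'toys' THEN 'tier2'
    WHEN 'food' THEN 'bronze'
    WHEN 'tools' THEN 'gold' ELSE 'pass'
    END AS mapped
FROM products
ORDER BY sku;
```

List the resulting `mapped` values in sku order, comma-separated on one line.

pass, gold, tier1, bronze, gold, tier1, bronze, tier2, pass, bronze, bronze, gold, tier2

sku=U12: ELSE → pass
sku=U13: category='tools' → gold
sku=U25: category='garden' → tier1
sku=U31: category='food' → bronze
sku=U33: category='tools' → gold
sku=U37: category='garden' → tier1
sku=U45: category='food' → bronze
sku=U48: category='toys' → tier2
sku=U49: ELSE → pass
sku=U73: category='food' → bronze
sku=U82: category='food' → bronze
sku=U84: category='tools' → gold
sku=U99: category='toys' → tier2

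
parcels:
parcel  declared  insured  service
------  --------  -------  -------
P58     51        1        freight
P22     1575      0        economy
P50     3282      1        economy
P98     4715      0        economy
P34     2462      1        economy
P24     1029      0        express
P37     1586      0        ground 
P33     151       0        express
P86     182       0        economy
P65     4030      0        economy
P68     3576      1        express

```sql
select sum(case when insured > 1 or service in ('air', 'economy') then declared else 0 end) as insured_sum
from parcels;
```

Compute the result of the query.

parcel=P58: ✗
parcel=P22: ✓ → 1575
parcel=P50: ✓ → 3282
parcel=P98: ✓ → 4715
parcel=P34: ✓ → 2462
parcel=P24: ✗
parcel=P37: ✗
parcel=P33: ✗
parcel=P86: ✓ → 182
parcel=P65: ✓ → 4030
parcel=P68: ✗
insured_sum = 1575 + 3282 + 4715 + 2462 + 182 + 4030 = 16246

16246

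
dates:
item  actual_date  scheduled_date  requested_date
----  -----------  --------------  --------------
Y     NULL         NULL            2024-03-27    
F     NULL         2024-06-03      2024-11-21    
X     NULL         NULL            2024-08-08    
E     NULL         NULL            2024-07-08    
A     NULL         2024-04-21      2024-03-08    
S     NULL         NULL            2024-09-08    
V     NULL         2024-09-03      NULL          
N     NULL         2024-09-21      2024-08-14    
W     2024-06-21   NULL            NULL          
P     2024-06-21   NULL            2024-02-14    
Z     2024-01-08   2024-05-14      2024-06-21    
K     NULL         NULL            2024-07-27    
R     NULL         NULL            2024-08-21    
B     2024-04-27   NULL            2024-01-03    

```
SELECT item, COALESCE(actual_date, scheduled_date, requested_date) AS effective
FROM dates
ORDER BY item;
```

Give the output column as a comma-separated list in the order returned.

item=A: actual_date=NULL, scheduled_date=2024-04-21 → 2024-04-21
item=B: actual_date=2024-04-27 → 2024-04-27
item=E: actual_date=NULL, scheduled_date=NULL, requested_date=2024-07-08 → 2024-07-08
item=F: actual_date=NULL, scheduled_date=2024-06-03 → 2024-06-03
item=K: actual_date=NULL, scheduled_date=NULL, requested_date=2024-07-27 → 2024-07-27
item=N: actual_date=NULL, scheduled_date=2024-09-21 → 2024-09-21
item=P: actual_date=2024-06-21 → 2024-06-21
item=R: actual_date=NULL, scheduled_date=NULL, requested_date=2024-08-21 → 2024-08-21
item=S: actual_date=NULL, scheduled_date=NULL, requested_date=2024-09-08 → 2024-09-08
item=V: actual_date=NULL, scheduled_date=2024-09-03 → 2024-09-03
item=W: actual_date=2024-06-21 → 2024-06-21
item=X: actual_date=NULL, scheduled_date=NULL, requested_date=2024-08-08 → 2024-08-08
item=Y: actual_date=NULL, scheduled_date=NULL, requested_date=2024-03-27 → 2024-03-27
item=Z: actual_date=2024-01-08 → 2024-01-08

2024-04-21, 2024-04-27, 2024-07-08, 2024-06-03, 2024-07-27, 2024-09-21, 2024-06-21, 2024-08-21, 2024-09-08, 2024-09-03, 2024-06-21, 2024-08-08, 2024-03-27, 2024-01-08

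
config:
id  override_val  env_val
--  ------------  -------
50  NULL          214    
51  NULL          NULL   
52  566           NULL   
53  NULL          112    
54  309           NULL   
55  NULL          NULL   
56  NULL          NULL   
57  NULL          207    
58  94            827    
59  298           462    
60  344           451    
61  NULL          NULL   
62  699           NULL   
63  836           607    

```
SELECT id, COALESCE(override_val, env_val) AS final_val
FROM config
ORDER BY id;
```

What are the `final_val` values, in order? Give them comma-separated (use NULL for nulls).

id=50: override_val=NULL, env_val=214 → 214
id=51: override_val=NULL, env_val=NULL (all NULL) → NULL
id=52: override_val=566 → 566
id=53: override_val=NULL, env_val=112 → 112
id=54: override_val=309 → 309
id=55: override_val=NULL, env_val=NULL (all NULL) → NULL
id=56: override_val=NULL, env_val=NULL (all NULL) → NULL
id=57: override_val=NULL, env_val=207 → 207
id=58: override_val=94 → 94
id=59: override_val=298 → 298
id=60: override_val=344 → 344
id=61: override_val=NULL, env_val=NULL (all NULL) → NULL
id=62: override_val=699 → 699
id=63: override_val=836 → 836

214, NULL, 566, 112, 309, NULL, NULL, 207, 94, 298, 344, NULL, 699, 836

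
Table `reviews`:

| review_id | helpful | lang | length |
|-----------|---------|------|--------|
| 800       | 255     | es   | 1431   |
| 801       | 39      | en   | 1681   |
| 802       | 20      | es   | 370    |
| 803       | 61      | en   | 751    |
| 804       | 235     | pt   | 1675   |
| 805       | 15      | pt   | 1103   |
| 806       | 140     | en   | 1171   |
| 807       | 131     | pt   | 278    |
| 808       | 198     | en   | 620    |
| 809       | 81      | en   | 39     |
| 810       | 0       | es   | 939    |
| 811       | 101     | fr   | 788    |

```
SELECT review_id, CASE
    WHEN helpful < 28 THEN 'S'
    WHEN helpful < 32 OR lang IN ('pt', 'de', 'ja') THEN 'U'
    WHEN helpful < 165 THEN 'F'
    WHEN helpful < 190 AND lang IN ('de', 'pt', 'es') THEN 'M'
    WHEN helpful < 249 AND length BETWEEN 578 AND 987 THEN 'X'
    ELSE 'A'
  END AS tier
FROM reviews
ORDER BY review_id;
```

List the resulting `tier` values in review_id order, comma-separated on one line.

A, F, S, F, U, S, F, U, X, F, S, F

review_id=800: ELSE → A
review_id=801: helpful < 165 → F
review_id=802: helpful < 28 → S
review_id=803: helpful < 165 → F
review_id=804: helpful < 32 OR lang IN ('pt', 'de', 'ja') → U
review_id=805: helpful < 28 → S
review_id=806: helpful < 165 → F
review_id=807: helpful < 32 OR lang IN ('pt', 'de', 'ja') → U
review_id=808: helpful < 249 AND length BETWEEN 578 AND 987 → X
review_id=809: helpful < 165 → F
review_id=810: helpful < 28 → S
review_id=811: helpful < 165 → F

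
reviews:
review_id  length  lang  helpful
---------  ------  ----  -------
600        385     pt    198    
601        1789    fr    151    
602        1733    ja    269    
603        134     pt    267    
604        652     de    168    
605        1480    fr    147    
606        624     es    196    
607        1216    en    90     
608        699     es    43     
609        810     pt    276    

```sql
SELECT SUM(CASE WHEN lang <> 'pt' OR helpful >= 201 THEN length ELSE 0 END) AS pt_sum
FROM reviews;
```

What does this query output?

review_id=600: ✗
review_id=601: ✓ → 1789
review_id=602: ✓ → 1733
review_id=603: ✓ → 134
review_id=604: ✓ → 652
review_id=605: ✓ → 1480
review_id=606: ✓ → 624
review_id=607: ✓ → 1216
review_id=608: ✓ → 699
review_id=609: ✓ → 810
pt_sum = 1789 + 1733 + 134 + 652 + 1480 + 624 + 1216 + 699 + 810 = 9137

9137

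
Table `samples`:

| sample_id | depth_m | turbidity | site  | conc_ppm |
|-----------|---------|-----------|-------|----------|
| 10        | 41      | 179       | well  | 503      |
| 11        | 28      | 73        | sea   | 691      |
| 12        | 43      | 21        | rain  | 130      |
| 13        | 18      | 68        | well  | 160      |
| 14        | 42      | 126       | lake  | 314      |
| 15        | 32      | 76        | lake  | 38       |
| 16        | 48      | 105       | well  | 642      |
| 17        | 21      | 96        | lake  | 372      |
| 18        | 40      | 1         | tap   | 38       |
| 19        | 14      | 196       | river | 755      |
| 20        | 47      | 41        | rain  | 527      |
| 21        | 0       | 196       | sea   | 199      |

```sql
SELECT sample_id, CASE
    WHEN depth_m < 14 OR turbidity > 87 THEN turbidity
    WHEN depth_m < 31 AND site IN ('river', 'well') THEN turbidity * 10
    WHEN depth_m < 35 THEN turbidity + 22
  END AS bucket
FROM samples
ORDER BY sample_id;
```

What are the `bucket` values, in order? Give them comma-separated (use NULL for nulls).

sample_id=10: depth_m < 14 OR turbidity > 87 → 179
sample_id=11: depth_m < 35 → 95
sample_id=12: (no match → NULL) → NULL
sample_id=13: depth_m < 31 AND site IN ('river', 'well') → 680
sample_id=14: depth_m < 14 OR turbidity > 87 → 126
sample_id=15: depth_m < 35 → 98
sample_id=16: depth_m < 14 OR turbidity > 87 → 105
sample_id=17: depth_m < 14 OR turbidity > 87 → 96
sample_id=18: (no match → NULL) → NULL
sample_id=19: depth_m < 14 OR turbidity > 87 → 196
sample_id=20: (no match → NULL) → NULL
sample_id=21: depth_m < 14 OR turbidity > 87 → 196

179, 95, NULL, 680, 126, 98, 105, 96, NULL, 196, NULL, 196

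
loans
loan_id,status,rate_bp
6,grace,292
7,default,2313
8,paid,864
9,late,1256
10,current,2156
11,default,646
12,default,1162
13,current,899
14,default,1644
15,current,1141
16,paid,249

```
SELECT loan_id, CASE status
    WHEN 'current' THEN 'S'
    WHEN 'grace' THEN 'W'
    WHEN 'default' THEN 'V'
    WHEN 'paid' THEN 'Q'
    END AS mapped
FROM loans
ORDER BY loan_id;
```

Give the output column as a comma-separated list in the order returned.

W, V, Q, NULL, S, V, V, S, V, S, Q

loan_id=6: status='grace' → W
loan_id=7: status='default' → V
loan_id=8: status='paid' → Q
loan_id=9: (no match → NULL) → NULL
loan_id=10: status='current' → S
loan_id=11: status='default' → V
loan_id=12: status='default' → V
loan_id=13: status='current' → S
loan_id=14: status='default' → V
loan_id=15: status='current' → S
loan_id=16: status='paid' → Q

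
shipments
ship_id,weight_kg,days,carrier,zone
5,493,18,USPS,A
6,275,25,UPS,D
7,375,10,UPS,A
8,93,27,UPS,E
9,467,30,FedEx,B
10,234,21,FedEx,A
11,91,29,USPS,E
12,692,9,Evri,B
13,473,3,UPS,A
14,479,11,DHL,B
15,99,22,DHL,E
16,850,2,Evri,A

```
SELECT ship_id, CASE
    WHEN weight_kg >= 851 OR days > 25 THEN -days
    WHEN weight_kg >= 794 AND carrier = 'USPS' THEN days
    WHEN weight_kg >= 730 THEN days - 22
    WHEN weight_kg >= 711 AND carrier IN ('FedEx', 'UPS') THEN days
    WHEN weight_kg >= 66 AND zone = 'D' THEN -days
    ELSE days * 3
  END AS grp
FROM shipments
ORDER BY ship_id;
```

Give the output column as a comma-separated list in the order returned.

ship_id=5: ELSE → 54
ship_id=6: weight_kg >= 66 AND zone = 'D' → -25
ship_id=7: ELSE → 30
ship_id=8: weight_kg >= 851 OR days > 25 → -27
ship_id=9: weight_kg >= 851 OR days > 25 → -30
ship_id=10: ELSE → 63
ship_id=11: weight_kg >= 851 OR days > 25 → -29
ship_id=12: ELSE → 27
ship_id=13: ELSE → 9
ship_id=14: ELSE → 33
ship_id=15: ELSE → 66
ship_id=16: weight_kg >= 730 → -20

54, -25, 30, -27, -30, 63, -29, 27, 9, 33, 66, -20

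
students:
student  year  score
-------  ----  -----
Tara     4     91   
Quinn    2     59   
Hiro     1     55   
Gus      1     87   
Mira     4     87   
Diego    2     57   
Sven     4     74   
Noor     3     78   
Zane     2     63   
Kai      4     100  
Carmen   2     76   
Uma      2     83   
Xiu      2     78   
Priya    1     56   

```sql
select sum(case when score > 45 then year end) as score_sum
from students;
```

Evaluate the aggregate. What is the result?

34

student=Tara: ✓ → 4
student=Quinn: ✓ → 2
student=Hiro: ✓ → 1
student=Gus: ✓ → 1
student=Mira: ✓ → 4
student=Diego: ✓ → 2
student=Sven: ✓ → 4
student=Noor: ✓ → 3
student=Zane: ✓ → 2
student=Kai: ✓ → 4
student=Carmen: ✓ → 2
student=Uma: ✓ → 2
student=Xiu: ✓ → 2
student=Priya: ✓ → 1
score_sum = 4 + 2 + 1 + 1 + 4 + 2 + 4 + 3 + 2 + 4 + 2 + 2 + 2 + 1 = 34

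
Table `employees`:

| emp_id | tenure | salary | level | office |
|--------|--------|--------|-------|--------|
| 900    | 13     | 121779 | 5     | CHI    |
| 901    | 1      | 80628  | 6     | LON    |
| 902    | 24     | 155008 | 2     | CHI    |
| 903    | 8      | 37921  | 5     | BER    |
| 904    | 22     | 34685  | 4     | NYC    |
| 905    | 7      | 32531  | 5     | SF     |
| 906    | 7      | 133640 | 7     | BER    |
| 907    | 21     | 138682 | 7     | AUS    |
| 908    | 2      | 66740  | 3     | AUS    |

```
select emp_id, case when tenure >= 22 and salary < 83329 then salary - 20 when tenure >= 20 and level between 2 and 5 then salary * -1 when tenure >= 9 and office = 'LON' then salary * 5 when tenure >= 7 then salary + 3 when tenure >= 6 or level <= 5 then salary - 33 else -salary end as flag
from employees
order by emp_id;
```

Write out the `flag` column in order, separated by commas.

emp_id=900: tenure >= 7 → 121782
emp_id=901: ELSE → -80628
emp_id=902: tenure >= 20 and level between 2 and 5 → -155008
emp_id=903: tenure >= 7 → 37924
emp_id=904: tenure >= 22 and salary < 83329 → 34665
emp_id=905: tenure >= 7 → 32534
emp_id=906: tenure >= 7 → 133643
emp_id=907: tenure >= 7 → 138685
emp_id=908: tenure >= 6 or level <= 5 → 66707

121782, -80628, -155008, 37924, 34665, 32534, 133643, 138685, 66707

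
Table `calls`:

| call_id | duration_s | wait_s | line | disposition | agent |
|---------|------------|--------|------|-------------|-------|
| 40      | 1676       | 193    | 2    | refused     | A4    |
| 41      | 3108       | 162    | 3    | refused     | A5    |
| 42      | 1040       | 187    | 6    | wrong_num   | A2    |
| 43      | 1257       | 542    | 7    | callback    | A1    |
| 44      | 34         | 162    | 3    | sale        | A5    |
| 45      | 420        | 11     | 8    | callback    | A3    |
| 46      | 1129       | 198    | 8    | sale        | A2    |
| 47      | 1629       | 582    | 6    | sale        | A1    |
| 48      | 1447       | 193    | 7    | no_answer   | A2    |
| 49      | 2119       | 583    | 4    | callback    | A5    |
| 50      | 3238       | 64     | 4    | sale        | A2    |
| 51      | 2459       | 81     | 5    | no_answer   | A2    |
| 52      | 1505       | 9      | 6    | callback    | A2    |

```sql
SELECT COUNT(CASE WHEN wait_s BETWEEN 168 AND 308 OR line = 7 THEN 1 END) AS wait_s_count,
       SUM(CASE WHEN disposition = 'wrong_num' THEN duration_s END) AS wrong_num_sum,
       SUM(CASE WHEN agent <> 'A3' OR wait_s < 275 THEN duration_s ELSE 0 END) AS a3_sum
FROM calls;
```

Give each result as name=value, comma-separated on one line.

[wait_s_count: wait_s BETWEEN 168 AND 308 OR line = 7]
call_id=40: ✓ → 1
call_id=41: ✗
call_id=42: ✓ → 1
call_id=43: ✓ → 1
call_id=44: ✗
call_id=45: ✗
call_id=46: ✓ → 1
call_id=47: ✗
call_id=48: ✓ → 1
call_id=49: ✗
call_id=50: ✗
call_id=51: ✗
call_id=52: ✗
wait_s_count = COUNT(1, 1, 1, 1, 1) = 5
—
[wrong_num_sum: disposition = 'wrong_num']
call_id=40: ✗
call_id=41: ✗
call_id=42: ✓ → 1040
call_id=43: ✗
call_id=44: ✗
call_id=45: ✗
call_id=46: ✗
call_id=47: ✗
call_id=48: ✗
call_id=49: ✗
call_id=50: ✗
call_id=51: ✗
call_id=52: ✗
wrong_num_sum = 1040
—
[a3_sum: agent <> 'A3' OR wait_s < 275]
call_id=40: ✓ → 1676
call_id=41: ✓ → 3108
call_id=42: ✓ → 1040
call_id=43: ✓ → 1257
call_id=44: ✓ → 34
call_id=45: ✓ → 420
call_id=46: ✓ → 1129
call_id=47: ✓ → 1629
call_id=48: ✓ → 1447
call_id=49: ✓ → 2119
call_id=50: ✓ → 3238
call_id=51: ✓ → 2459
call_id=52: ✓ → 1505
a3_sum = 1676 + 3108 + 1040 + 1257 + 34 + 420 + 1129 + 1629 + 1447 + 2119 + 3238 + 2459 + 1505 = 21061

wait_s_count=5, wrong_num_sum=1040, a3_sum=21061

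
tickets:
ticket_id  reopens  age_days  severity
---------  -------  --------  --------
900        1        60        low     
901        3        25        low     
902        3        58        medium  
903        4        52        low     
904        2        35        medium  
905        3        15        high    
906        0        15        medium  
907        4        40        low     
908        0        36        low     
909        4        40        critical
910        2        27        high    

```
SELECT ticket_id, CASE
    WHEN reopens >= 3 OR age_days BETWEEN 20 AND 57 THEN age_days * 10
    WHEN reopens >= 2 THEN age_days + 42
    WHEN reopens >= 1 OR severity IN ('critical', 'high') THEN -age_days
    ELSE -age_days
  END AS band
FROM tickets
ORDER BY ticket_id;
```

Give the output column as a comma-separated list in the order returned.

ticket_id=900: reopens >= 1 OR severity IN ('critical', 'high') → -60
ticket_id=901: reopens >= 3 OR age_days BETWEEN 20 AND 57 → 250
ticket_id=902: reopens >= 3 OR age_days BETWEEN 20 AND 57 → 580
ticket_id=903: reopens >= 3 OR age_days BETWEEN 20 AND 57 → 520
ticket_id=904: reopens >= 3 OR age_days BETWEEN 20 AND 57 → 350
ticket_id=905: reopens >= 3 OR age_days BETWEEN 20 AND 57 → 150
ticket_id=906: ELSE → -15
ticket_id=907: reopens >= 3 OR age_days BETWEEN 20 AND 57 → 400
ticket_id=908: reopens >= 3 OR age_days BETWEEN 20 AND 57 → 360
ticket_id=909: reopens >= 3 OR age_days BETWEEN 20 AND 57 → 400
ticket_id=910: reopens >= 3 OR age_days BETWEEN 20 AND 57 → 270

-60, 250, 580, 520, 350, 150, -15, 400, 360, 400, 270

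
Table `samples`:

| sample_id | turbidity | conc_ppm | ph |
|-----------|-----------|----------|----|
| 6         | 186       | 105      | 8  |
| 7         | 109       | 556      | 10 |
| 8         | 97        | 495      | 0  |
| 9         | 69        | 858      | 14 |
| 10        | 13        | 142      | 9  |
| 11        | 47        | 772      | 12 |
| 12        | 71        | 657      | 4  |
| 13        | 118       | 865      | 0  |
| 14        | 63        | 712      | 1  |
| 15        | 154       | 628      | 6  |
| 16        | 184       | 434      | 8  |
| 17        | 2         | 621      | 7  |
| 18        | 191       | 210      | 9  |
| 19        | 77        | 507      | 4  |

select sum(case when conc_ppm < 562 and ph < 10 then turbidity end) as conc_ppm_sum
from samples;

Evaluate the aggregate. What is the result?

sample_id=6: ✓ → 186
sample_id=7: ✗
sample_id=8: ✓ → 97
sample_id=9: ✗
sample_id=10: ✓ → 13
sample_id=11: ✗
sample_id=12: ✗
sample_id=13: ✗
sample_id=14: ✗
sample_id=15: ✗
sample_id=16: ✓ → 184
sample_id=17: ✗
sample_id=18: ✓ → 191
sample_id=19: ✓ → 77
conc_ppm_sum = 186 + 97 + 13 + 184 + 191 + 77 = 748

748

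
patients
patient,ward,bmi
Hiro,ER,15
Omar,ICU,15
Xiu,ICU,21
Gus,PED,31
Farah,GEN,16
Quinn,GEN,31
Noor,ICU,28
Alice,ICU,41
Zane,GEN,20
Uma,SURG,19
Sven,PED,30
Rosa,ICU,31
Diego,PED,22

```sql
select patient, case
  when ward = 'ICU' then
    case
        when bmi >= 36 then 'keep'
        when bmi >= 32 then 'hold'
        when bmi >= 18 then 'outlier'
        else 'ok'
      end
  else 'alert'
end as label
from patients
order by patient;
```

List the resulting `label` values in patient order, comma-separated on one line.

patient=Alice: ward='ICU' → inner[bmi >= 36] → keep
patient=Diego: ward='PED' → outer ELSE → alert
patient=Farah: ward='GEN' → outer ELSE → alert
patient=Gus: ward='PED' → outer ELSE → alert
patient=Hiro: ward='ER' → outer ELSE → alert
patient=Noor: ward='ICU' → inner[bmi >= 18] → outlier
patient=Omar: ward='ICU' → inner[ELSE] → ok
patient=Quinn: ward='GEN' → outer ELSE → alert
patient=Rosa: ward='ICU' → inner[bmi >= 18] → outlier
patient=Sven: ward='PED' → outer ELSE → alert
patient=Uma: ward='SURG' → outer ELSE → alert
patient=Xiu: ward='ICU' → inner[bmi >= 18] → outlier
patient=Zane: ward='GEN' → outer ELSE → alert

keep, alert, alert, alert, alert, outlier, ok, alert, outlier, alert, alert, outlier, alert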